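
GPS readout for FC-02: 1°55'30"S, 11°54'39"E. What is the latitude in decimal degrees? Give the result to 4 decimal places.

1.9250°S

1° + 55′/60 + 30″/3600 = 1 + 0.91667 + 0.00833 = 1.9250°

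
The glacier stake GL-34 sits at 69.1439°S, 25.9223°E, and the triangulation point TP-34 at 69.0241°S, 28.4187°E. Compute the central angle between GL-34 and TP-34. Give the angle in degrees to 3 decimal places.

0.899°

Δφ = 0.1198°,  Δλ = 2.4964°
a = sin²(Δφ/2) + cos φ₁ cos φ₂ sin²(Δλ/2) = 0.000062
c = 2·arcsin(√a) = 0.015693 rad = 0.8992°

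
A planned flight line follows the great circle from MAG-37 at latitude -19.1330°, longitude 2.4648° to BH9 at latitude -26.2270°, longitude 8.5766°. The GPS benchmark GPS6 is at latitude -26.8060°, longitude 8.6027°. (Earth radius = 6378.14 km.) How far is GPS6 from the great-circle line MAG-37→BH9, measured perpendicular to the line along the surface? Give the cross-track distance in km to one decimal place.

39.2 km

δ₁₃ = central angle MAG-37→GPS6 = 0.166250 rad  (haversine)
θ₁₃ = bearing MAG-37→GPS6 = 144.783°,  θ₁₂ = bearing MAG-37→BH9 = 142.655°
dₓₜ = R·arcsin(sin δ₁₃ · sin(θ₁₃ − θ₁₂)) = 6378.14·arcsin(0.16548·sin(2.127°)) = 39.183 km
|dₓₜ| = 39.183 km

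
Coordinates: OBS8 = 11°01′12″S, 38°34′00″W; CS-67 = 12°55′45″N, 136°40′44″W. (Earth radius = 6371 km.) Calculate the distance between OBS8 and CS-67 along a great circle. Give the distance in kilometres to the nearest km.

11146 km

OBS8: φ = -11.02000°, λ = -38.56667°
CS-67: φ = +12.92917°, λ = -136.67889°
Δφ = 23.9492°,  Δλ = -98.1122°
a = sin²(Δφ/2) + cos φ₁ cos φ₂ sin²(Δλ/2) = 0.588884
c = 2·arcsin(√a) = 1.749514 rad = 100.2398°
d = R·c = 6371 × 1.749514 = 11146.2 km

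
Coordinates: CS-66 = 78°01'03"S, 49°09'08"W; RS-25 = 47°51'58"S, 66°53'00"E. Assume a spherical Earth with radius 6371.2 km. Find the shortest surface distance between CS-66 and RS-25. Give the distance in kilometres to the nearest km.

5379 km

CS-66: φ = -78.01750°, λ = -49.15222°
RS-25: φ = -47.86611°, λ = +66.88333°
Δφ = 30.1514°,  Δλ = 116.0356°
a = sin²(Δφ/2) + cos φ₁ cos φ₂ sin²(Δλ/2) = 0.167857
c = 2·arcsin(√a) = 0.844257 rad = 48.3724°
d = R·c = 6371.2 × 0.844257 = 5378.9 km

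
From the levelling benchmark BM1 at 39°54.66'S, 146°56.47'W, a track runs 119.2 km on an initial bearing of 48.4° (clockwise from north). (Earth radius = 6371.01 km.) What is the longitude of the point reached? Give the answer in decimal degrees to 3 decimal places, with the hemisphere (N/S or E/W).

145.907°W

BM1: φ = -39.91100°, λ = -146.94117°
δ = d/R = 119.2/6371.01 = 0.018710 rad
φ₂ = arcsin(sin φ₁ cos δ + cos φ₁ sin δ cos θ)
   = arcsin(-0.64160·0.99982 + 0.76704·0.01871·0.66393) = -39.19466°
λ₂ = λ₁ + atan2(sin θ sin δ cos φ₁, cos δ − sin φ₁ sin φ₂) = -145.90681°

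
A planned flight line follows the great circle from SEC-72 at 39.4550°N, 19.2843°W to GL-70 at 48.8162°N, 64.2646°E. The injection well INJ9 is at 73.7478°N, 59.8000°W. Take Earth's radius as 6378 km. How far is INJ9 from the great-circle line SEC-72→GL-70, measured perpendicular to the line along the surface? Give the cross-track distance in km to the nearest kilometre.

3981 km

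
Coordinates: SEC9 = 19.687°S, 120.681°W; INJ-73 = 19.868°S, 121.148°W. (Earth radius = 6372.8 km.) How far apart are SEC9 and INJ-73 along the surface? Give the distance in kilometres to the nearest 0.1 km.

Δφ = -0.1810°,  Δλ = -0.4670°
a = sin²(Δφ/2) + cos φ₁ cos φ₂ sin²(Δλ/2) = 0.000017
c = 2·arcsin(√a) = 0.008295 rad = 0.4753°
d = R·c = 6372.8 × 0.008295 = 52.9 km

52.9 km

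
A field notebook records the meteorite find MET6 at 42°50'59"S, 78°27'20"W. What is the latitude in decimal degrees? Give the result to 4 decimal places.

42° + 50′/60 + 59″/3600 = 42 + 0.83333 + 0.01639 = 42.8497°

42.8497°S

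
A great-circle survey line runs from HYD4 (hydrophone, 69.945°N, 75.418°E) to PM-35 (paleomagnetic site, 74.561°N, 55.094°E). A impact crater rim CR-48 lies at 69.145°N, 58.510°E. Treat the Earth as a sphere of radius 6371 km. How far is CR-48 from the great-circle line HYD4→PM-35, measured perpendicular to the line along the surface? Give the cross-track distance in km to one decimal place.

δ₁₃ = central angle HYD4→CR-48 = 0.103726 rad  (haversine)
θ₁₃ = bearing HYD4→CR-48 = 270.273°,  θ₁₂ = bearing HYD4→PM-35 = 316.089°
dₓₜ = R·arcsin(sin δ₁₃ · sin(θ₁₃ − θ₁₂)) = 6371·arcsin(0.10354·sin(-45.816°)) = -473.473 km
|dₓₜ| = 473.473 km

473.5 km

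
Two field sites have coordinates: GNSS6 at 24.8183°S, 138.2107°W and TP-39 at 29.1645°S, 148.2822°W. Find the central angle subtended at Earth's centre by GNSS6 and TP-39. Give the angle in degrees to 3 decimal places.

9.966°

Δφ = -4.3462°,  Δλ = -10.0715°
a = sin²(Δφ/2) + cos φ₁ cos φ₂ sin²(Δλ/2) = 0.007545
c = 2·arcsin(√a) = 0.173937 rad = 9.9659°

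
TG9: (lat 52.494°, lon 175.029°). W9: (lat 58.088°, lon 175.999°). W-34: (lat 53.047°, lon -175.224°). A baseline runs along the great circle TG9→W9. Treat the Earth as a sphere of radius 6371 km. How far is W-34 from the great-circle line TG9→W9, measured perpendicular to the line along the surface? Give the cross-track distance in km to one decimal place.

637.1 km

δ₁₃ = central angle TG9→W-34 = 0.103293 rad  (haversine)
θ₁₃ = bearing TG9→W-34 = 80.772°,  θ₁₂ = bearing TG9→W9 = 5.242°
dₓₜ = R·arcsin(sin δ₁₃ · sin(θ₁₃ − θ₁₂)) = 6371·arcsin(0.10311·sin(75.530°)) = 637.134 km
|dₓₜ| = 637.134 km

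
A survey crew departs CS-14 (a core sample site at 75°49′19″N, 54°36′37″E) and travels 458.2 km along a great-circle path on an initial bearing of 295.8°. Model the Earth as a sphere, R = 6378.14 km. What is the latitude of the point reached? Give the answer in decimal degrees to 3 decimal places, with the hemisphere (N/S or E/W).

77.082°N

CS-14: φ = +75.82194°, λ = +54.61028°
δ = d/R = 458.2/6378.14 = 0.071839 rad
φ₂ = arcsin(sin φ₁ cos δ + cos φ₁ sin δ cos θ)
   = arcsin(0.96954·0.99742 + 0.24494·0.07178·0.43523) = 77.08180°
λ₂ = λ₁ + atan2(sin θ sin δ cos φ₁, cos δ − sin φ₁ sin φ₂) = 37.80851°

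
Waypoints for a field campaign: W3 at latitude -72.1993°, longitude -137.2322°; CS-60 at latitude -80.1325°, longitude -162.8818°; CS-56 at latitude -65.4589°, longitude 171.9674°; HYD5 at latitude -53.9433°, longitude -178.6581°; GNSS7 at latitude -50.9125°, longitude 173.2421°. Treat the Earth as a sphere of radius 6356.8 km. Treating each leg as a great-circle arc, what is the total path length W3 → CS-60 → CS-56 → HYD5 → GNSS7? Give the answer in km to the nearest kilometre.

4902 km

W3→CS-60: c = 0.171867 rad, d = 1092.53 km
CS-60→CS-56: c = 0.281512 rad, d = 1789.52 km
CS-56→HYD5: c = 0.216732 rad, d = 1377.72 km
HYD5→GNSS7: c = 0.101046 rad, d = 642.33 km
Total = 1092.53 + 1789.52 + 1377.72 + 642.33 = 4902.10 km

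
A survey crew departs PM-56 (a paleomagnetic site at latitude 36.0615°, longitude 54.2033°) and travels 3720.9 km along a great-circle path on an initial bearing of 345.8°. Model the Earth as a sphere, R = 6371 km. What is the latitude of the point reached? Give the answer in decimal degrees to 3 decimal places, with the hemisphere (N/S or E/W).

δ = d/R = 3720.9/6371 = 0.584037 rad
φ₂ = arcsin(sin φ₁ cos δ + cos φ₁ sin δ cos θ)
   = arcsin(0.58865·0.83424 + 0.80839·0.55140·0.96945) = 67.39870°
λ₂ = λ₁ + atan2(sin θ sin δ cos φ₁, cos δ − sin φ₁ sin φ₂) = 33.59643°

67.399°N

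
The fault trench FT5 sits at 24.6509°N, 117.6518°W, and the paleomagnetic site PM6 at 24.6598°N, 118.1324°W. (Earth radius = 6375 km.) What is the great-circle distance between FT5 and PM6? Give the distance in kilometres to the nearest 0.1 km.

48.6 km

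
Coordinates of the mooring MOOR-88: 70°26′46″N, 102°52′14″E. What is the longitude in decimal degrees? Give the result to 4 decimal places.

102.8706°E

102° + 52′/60 + 14″/3600 = 102 + 0.86667 + 0.00389 = 102.8706°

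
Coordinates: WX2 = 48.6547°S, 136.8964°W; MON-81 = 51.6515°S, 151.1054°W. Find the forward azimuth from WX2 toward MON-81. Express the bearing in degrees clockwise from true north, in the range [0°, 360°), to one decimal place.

246.4°

Δλ = -14.2090°
y = sin Δλ · cos φ₂ = -0.152294
x = cos φ₁ sin φ₂ − sin φ₁ cos φ₂ cos Δλ = -0.066530
θ = atan2(y, x) = -113.5983° → 246.4017° (mod 360°)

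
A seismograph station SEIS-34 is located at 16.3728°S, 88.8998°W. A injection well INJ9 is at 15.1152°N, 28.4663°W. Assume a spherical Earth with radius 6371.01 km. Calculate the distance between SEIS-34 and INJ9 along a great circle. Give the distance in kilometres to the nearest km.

7500 km

Δφ = 31.4880°,  Δλ = 60.4335°
a = sin²(Δφ/2) + cos φ₁ cos φ₂ sin²(Δλ/2) = 0.308230
c = 2·arcsin(√a) = 1.177170 rad = 67.4469°
d = R·c = 6371.01 × 1.177170 = 7499.8 km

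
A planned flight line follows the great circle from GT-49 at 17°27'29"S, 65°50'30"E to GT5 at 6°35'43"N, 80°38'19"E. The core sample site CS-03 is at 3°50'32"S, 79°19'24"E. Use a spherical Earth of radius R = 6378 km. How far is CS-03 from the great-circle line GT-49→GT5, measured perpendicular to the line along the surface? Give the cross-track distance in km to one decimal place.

472.0 km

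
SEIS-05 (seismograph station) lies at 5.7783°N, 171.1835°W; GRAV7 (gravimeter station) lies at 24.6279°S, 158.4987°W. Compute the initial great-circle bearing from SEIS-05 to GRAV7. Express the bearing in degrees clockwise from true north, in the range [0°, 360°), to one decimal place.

158.4°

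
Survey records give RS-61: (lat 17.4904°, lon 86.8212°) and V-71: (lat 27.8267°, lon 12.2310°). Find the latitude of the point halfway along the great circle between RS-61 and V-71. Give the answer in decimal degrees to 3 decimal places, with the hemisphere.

Bx = cos φ₂ cos Δλ = 0.234994,  By = cos φ₂ sin Δλ = -0.852571
φₘ = atan2(sin φ₁ + sin φ₂, √((cos φ₁ + Bx)² + By²)) = 27.67892°
λₘ = λ₁ + atan2(By, cos φ₁ + Bx) = 51.17339°

27.679°N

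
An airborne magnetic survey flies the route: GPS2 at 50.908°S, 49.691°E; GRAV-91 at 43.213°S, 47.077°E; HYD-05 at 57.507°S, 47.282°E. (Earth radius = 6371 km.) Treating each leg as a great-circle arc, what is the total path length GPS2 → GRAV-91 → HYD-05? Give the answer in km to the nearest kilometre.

2468 km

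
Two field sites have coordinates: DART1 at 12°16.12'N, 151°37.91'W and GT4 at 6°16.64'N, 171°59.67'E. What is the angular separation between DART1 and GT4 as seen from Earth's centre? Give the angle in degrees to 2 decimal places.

36.36°

DART1: φ = +12.26867°, λ = -151.63183°
GT4: φ = +6.27733°, λ = +171.99450°
Δφ = -5.9913°,  Δλ = -36.3737°
a = sin²(Δφ/2) + cos φ₁ cos φ₂ sin²(Δλ/2) = 0.097352
c = 2·arcsin(√a) = 0.634623 rad = 36.3612°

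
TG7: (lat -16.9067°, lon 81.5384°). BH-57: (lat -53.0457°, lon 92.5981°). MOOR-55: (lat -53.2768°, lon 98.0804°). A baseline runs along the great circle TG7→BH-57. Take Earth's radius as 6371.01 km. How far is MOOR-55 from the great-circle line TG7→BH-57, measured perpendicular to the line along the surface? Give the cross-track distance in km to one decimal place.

334.9 km

δ₁₃ = central angle TG7→MOOR-55 = 0.673690 rad  (haversine)
θ₁₃ = bearing TG7→MOOR-55 = 164.164°,  θ₁₂ = bearing TG7→BH-57 = 168.995°
dₓₜ = R·arcsin(sin δ₁₃ · sin(θ₁₃ − θ₁₂)) = 6371.01·arcsin(0.62387·sin(-4.831°)) = -334.868 km
|dₓₜ| = 334.868 km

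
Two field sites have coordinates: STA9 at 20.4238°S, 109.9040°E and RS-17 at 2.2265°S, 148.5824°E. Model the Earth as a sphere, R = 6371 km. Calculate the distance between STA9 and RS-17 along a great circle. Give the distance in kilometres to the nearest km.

Δφ = 18.1973°,  Δλ = 38.6784°
a = sin²(Δφ/2) + cos φ₁ cos φ₂ sin²(Δλ/2) = 0.127702
c = 2·arcsin(√a) = 0.730867 rad = 41.8756°
d = R·c = 6371 × 0.730867 = 4656.4 km

4656 km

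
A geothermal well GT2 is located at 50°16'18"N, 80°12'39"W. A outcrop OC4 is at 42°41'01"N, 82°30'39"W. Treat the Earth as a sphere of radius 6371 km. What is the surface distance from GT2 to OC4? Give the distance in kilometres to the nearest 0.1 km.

861.8 km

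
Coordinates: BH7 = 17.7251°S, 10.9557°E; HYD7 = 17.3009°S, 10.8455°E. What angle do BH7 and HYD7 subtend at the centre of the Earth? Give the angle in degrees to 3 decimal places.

Δφ = 0.4242°,  Δλ = -0.1102°
a = sin²(Δφ/2) + cos φ₁ cos φ₂ sin²(Δλ/2) = 0.000015
c = 2·arcsin(√a) = 0.007628 rad = 0.4370°

0.437°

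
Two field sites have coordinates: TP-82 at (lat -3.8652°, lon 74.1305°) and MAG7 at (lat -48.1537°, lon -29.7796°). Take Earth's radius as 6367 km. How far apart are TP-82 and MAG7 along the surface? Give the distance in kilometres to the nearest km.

10702 km

Δφ = -44.2885°,  Δλ = -103.9101°
a = sin²(Δφ/2) + cos φ₁ cos φ₂ sin²(Δλ/2) = 0.554899
c = 2·arcsin(√a) = 1.680816 rad = 96.3037°
d = R·c = 6367 × 1.680816 = 10701.8 km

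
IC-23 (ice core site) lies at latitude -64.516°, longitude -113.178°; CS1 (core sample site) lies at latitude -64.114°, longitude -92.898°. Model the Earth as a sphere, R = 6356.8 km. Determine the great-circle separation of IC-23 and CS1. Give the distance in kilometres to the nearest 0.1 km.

Δφ = 0.4020°,  Δλ = 20.2800°
a = sin²(Δφ/2) + cos φ₁ cos φ₂ sin²(Δλ/2) = 0.005835
c = 2·arcsin(√a) = 0.152917 rad = 8.7615°
d = R·c = 6356.8 × 0.152917 = 972.1 km

972.1 km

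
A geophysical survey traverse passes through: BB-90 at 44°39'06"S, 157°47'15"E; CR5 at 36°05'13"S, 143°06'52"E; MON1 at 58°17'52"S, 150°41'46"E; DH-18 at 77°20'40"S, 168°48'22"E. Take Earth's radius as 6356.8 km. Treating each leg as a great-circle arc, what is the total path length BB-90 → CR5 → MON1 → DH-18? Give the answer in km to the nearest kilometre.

6306 km

BB-90: φ = -44.65167°, λ = +157.78750°
CR5: φ = -36.08694°, λ = +143.11444°
MON1: φ = -58.29778°, λ = +150.69611°
DH-18: φ = -77.34444°, λ = +168.80611°
BB-90→CR5: c = 0.245157 rad, d = 1558.41 km
CR5→MON1: c = 0.397358 rad, d = 2525.93 km
MON1→DH-18: c = 0.349484 rad, d = 2221.60 km
Total = 1558.41 + 2525.93 + 2221.60 = 6305.94 km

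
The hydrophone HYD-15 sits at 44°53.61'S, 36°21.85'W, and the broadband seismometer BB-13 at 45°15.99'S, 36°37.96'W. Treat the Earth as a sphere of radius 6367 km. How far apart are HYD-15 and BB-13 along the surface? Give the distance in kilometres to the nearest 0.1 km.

HYD-15: φ = -44.89350°, λ = -36.36417°
BB-13: φ = -45.26650°, λ = -36.63267°
Δφ = -0.3730°,  Δλ = -0.2685°
a = sin²(Δφ/2) + cos φ₁ cos φ₂ sin²(Δλ/2) = 0.000013
c = 2·arcsin(√a) = 0.007303 rad = 0.4184°
d = R·c = 6367 × 0.007303 = 46.5 km

46.5 km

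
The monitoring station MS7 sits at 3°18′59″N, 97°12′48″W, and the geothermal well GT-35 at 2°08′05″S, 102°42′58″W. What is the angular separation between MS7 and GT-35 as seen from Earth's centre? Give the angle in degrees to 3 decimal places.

7.744°

MS7: φ = +3.31639°, λ = -97.21333°
GT-35: φ = -2.13472°, λ = -102.71611°
Δφ = -5.4511°,  Δλ = -5.5028°
a = sin²(Δφ/2) + cos φ₁ cos φ₂ sin²(Δλ/2) = 0.004560
c = 2·arcsin(√a) = 0.135158 rad = 7.7440°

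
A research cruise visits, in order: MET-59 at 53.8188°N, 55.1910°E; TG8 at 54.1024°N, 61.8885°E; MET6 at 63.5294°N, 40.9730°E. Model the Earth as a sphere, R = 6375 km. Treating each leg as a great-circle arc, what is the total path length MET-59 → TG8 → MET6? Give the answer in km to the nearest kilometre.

2024 km

MET-59→TG8: c = 0.068925 rad, d = 439.40 km
TG8→MET6: c = 0.248534 rad, d = 1584.41 km
Total = 439.40 + 1584.41 = 2023.81 km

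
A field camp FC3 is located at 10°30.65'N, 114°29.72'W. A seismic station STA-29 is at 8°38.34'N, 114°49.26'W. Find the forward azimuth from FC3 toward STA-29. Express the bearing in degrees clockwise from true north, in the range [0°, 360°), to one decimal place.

FC3: φ = +10.51083°, λ = -114.49533°
STA-29: φ = +8.63900°, λ = -114.82100°
Δλ = -0.3257°
y = sin Δλ · cos φ₂ = -0.005619
x = cos φ₁ sin φ₂ − sin φ₁ cos φ₂ cos Δλ = -0.032661
θ = atan2(y, x) = -170.2376° → 189.7624° (mod 360°)

189.8°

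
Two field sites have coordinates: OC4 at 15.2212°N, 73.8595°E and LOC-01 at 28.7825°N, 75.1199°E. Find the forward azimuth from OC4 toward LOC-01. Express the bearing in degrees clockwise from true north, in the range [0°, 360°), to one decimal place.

Δλ = 1.2604°
y = sin Δλ · cos φ₂ = 0.019279
x = cos φ₁ sin φ₂ − sin φ₁ cos φ₂ cos Δλ = 0.234541
θ = atan2(y, x) = 4.6990° → 4.6990° (mod 360°)

4.7°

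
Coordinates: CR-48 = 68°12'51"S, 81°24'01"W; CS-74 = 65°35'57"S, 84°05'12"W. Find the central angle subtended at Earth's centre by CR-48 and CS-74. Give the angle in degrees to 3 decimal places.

2.819°

CR-48: φ = -68.21417°, λ = -81.40028°
CS-74: φ = -65.59917°, λ = -84.08667°
Δφ = 2.6150°,  Δλ = -2.6864°
a = sin²(Δφ/2) + cos φ₁ cos φ₂ sin²(Δλ/2) = 0.000605
c = 2·arcsin(√a) = 0.049195 rad = 2.8187°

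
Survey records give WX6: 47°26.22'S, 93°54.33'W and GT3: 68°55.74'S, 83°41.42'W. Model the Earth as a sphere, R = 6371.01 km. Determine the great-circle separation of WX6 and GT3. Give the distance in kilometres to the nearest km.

WX6: φ = -47.43700°, λ = -93.90550°
GT3: φ = -68.92900°, λ = -83.69033°
Δφ = -21.4920°,  Δλ = 10.2152°
a = sin²(Δφ/2) + cos φ₁ cos φ₂ sin²(Δλ/2) = 0.036693
c = 2·arcsin(√a) = 0.385491 rad = 22.0870°
d = R·c = 6371.01 × 0.385491 = 2456.0 km

2456 km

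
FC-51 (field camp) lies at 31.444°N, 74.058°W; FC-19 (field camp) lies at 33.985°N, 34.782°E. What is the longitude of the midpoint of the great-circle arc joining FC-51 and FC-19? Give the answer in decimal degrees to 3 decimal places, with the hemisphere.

20.779°W

Bx = cos φ₂ cos Δλ = -0.267765,  By = cos φ₂ sin Δλ = 0.784760
φₘ = atan2(sin φ₁ + sin φ₂, √((cos φ₁ + Bx)² + By²)) = 47.82396°
λₘ = λ₁ + atan2(By, cos φ₁ + Bx) = -20.77879°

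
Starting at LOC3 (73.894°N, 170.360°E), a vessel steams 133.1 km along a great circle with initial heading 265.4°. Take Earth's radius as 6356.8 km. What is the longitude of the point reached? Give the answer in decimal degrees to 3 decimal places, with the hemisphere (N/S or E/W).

166.082°E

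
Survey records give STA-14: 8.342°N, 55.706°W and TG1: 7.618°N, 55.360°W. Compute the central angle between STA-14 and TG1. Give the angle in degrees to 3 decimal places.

Δφ = -0.7240°,  Δλ = 0.3460°
a = sin²(Δφ/2) + cos φ₁ cos φ₂ sin²(Δλ/2) = 0.000049
c = 2·arcsin(√a) = 0.013980 rad = 0.8010°

0.801°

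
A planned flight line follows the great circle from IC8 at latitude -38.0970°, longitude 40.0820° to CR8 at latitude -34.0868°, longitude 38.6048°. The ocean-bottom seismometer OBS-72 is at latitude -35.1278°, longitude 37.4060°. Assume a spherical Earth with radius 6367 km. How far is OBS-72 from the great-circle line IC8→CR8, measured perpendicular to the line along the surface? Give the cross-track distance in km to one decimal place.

137.0 km

δ₁₃ = central angle IC8→OBS-72 = 0.063954 rad  (haversine)
θ₁₃ = bearing IC8→OBS-72 = 323.311°,  θ₁₂ = bearing IC8→CR8 = 342.984°
dₓₜ = R·arcsin(sin δ₁₃ · sin(θ₁₃ − θ₁₂)) = 6367·arcsin(0.06391·sin(-19.674°)) = -137.003 km
|dₓₜ| = 137.003 km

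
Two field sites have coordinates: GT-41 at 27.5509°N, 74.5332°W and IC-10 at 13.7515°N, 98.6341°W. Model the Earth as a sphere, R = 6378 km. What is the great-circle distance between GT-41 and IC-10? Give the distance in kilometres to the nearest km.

2934 km

Δφ = -13.7994°,  Δλ = -24.1009°
a = sin²(Δφ/2) + cos φ₁ cos φ₂ sin²(Δλ/2) = 0.051967
c = 2·arcsin(√a) = 0.459971 rad = 26.3544°
d = R·c = 6378 × 0.459971 = 2933.7 km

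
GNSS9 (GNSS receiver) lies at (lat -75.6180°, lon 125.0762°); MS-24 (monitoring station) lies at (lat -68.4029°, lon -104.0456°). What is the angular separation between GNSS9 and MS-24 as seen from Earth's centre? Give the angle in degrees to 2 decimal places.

Δφ = 7.2151°,  Δλ = 130.8782°
a = sin²(Δφ/2) + cos φ₁ cos φ₂ sin²(Δλ/2) = 0.079588
c = 2·arcsin(√a) = 0.571994 rad = 32.7729°

32.77°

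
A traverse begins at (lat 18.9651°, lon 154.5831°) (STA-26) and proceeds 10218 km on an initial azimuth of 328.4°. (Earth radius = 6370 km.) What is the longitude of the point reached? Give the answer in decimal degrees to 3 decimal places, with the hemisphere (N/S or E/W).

δ = d/R = 10218/6370 = 1.604082 rad
φ₂ = arcsin(sin φ₁ cos δ + cos φ₁ sin δ cos θ)
   = arcsin(0.32499·-0.03328 + 0.94572·0.99945·0.85173) = 52.58266°
λ₂ = λ₁ + atan2(sin θ sin δ cos φ₁, cos δ − sin φ₁ sin φ₂) = 34.11206°

34.112°E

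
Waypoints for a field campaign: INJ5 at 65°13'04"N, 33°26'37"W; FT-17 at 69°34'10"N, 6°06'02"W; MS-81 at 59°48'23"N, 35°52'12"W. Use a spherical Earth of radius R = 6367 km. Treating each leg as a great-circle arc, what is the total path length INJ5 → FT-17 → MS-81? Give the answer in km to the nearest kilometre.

3003 km

INJ5: φ = +65.21778°, λ = -33.44361°
FT-17: φ = +69.56944°, λ = -6.10056°
MS-81: φ = +59.80639°, λ = -35.87000°
INJ5→FT-17: c = 0.196433 rad, d = 1250.69 km
FT-17→MS-81: c = 0.275279 rad, d = 1752.70 km
Total = 1250.69 + 1752.70 = 3003.39 km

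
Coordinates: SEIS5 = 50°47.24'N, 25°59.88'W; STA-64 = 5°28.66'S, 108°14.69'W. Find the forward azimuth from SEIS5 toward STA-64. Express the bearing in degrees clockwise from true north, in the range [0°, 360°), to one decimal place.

SEIS5: φ = +50.78733°, λ = -25.99800°
STA-64: φ = -5.47767°, λ = -108.24483°
Δλ = -82.2468°
y = sin Δλ · cos φ₂ = -0.986334
x = cos φ₁ sin φ₂ − sin φ₁ cos φ₂ cos Δλ = -0.164397
θ = atan2(y, x) = -99.4628° → 260.5372° (mod 360°)

260.5°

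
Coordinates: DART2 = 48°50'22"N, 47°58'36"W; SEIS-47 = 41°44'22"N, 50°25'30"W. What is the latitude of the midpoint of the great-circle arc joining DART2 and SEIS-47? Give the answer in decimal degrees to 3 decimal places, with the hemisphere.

DART2: φ = +48.83944°, λ = -47.97667°
SEIS-47: φ = +41.73944°, λ = -50.42500°
Bx = cos φ₂ cos Δλ = 0.745499,  By = cos φ₂ sin Δλ = -0.031876
φₘ = atan2(sin φ₁ + sin φ₂, √((cos φ₁ + Bx)² + By²)) = 45.29596°
λₘ = λ₁ + atan2(By, cos φ₁ + Bx) = -49.27756°

45.296°N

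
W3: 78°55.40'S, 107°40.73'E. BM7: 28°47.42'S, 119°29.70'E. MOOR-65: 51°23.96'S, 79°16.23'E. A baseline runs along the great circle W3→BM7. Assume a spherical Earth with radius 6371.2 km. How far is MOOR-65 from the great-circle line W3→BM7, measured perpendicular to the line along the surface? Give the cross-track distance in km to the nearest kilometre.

2477 km

W3: φ = -78.92333°, λ = +107.67883°
BM7: φ = -28.79033°, λ = +119.49500°
MOOR-65: φ = -51.39933°, λ = +79.27050°
δ₁₃ = central angle W3→MOOR-65 = 0.510739 rad  (haversine)
θ₁₃ = bearing W3→MOOR-65 = 322.612°,  θ₁₂ = bearing W3→BM7 = 13.469°
dₓₜ = R·arcsin(sin δ₁₃ · sin(θ₁₃ − θ₁₂)) = 6371.2·arcsin(0.48882·sin(309.144°)) = -2477.373 km
|dₓₜ| = 2477.373 km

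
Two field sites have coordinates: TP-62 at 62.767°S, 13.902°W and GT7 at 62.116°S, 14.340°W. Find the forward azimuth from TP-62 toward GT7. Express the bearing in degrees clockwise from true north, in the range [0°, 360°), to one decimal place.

Δλ = -0.4380°
y = sin Δλ · cos φ₂ = -0.003575
x = cos φ₁ sin φ₂ − sin φ₁ cos φ₂ cos Δλ = 0.011350
θ = atan2(y, x) = -17.4846° → 342.5154° (mod 360°)

342.5°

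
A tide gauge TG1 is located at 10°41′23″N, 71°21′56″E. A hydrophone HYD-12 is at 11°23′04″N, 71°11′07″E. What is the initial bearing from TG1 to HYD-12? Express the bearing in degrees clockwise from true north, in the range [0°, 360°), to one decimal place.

345.7°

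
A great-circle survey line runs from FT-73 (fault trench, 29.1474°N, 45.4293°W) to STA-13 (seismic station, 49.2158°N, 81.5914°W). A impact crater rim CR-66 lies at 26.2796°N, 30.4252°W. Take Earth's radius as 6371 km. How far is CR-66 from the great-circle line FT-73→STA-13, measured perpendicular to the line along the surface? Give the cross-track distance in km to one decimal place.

δ₁₃ = central angle FT-73→CR-66 = 0.236988 rad  (haversine)
θ₁₃ = bearing FT-73→CR-66 = 98.609°,  θ₁₂ = bearing FT-73→STA-13 = 316.377°
dₓₜ = R·arcsin(sin δ₁₃ · sin(θ₁₃ − θ₁₂)) = 6371·arcsin(0.23478·sin(-217.769°)) = 919.298 km
|dₓₜ| = 919.298 km

919.3 km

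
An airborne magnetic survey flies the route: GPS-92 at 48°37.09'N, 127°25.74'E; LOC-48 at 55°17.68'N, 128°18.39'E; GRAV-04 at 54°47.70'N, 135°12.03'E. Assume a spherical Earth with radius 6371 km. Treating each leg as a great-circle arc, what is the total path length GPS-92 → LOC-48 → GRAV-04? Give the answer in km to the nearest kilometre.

1187 km

GPS-92: φ = +48.61817°, λ = +127.42900°
LOC-48: φ = +55.29467°, λ = +128.30650°
GRAV-04: φ = +54.79500°, λ = +135.20050°
GPS-92→LOC-48: c = 0.116906 rad, d = 744.81 km
LOC-48→GRAV-04: c = 0.069457 rad, d = 442.51 km
Total = 744.81 + 442.51 = 1187.32 km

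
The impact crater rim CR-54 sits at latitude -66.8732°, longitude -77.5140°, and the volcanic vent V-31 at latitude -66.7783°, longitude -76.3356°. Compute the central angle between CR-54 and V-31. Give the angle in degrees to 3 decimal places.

Δφ = 0.0949°,  Δλ = 1.1784°
a = sin²(Δφ/2) + cos φ₁ cos φ₂ sin²(Δλ/2) = 0.000017
c = 2·arcsin(√a) = 0.008261 rad = 0.4733°

0.473°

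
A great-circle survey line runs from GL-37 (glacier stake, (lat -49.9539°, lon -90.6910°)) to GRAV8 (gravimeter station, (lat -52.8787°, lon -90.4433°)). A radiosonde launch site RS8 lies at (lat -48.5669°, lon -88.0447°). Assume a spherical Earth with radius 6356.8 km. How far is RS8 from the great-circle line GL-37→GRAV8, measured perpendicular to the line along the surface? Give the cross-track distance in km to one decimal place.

201.7 km

δ₁₃ = central angle GL-37→RS8 = 0.038656 rad  (haversine)
θ₁₃ = bearing GL-37→RS8 = 52.240°,  θ₁₂ = bearing GL-37→GRAV8 = 177.073°
dₓₜ = R·arcsin(sin δ₁₃ · sin(θ₁₃ − θ₁₂)) = 6356.8·arcsin(0.03865·sin(-124.833°)) = -201.681 km
|dₓₜ| = 201.681 km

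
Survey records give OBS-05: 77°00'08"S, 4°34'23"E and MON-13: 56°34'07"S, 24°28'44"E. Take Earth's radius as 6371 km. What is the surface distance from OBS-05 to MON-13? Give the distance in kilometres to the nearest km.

2404 km

OBS-05: φ = -77.00222°, λ = +4.57306°
MON-13: φ = -56.56861°, λ = +24.47889°
Δφ = 20.4336°,  Δλ = 19.9058°
a = sin²(Δφ/2) + cos φ₁ cos φ₂ sin²(Δλ/2) = 0.035163
c = 2·arcsin(√a) = 0.377270 rad = 21.6160°
d = R·c = 6371 × 0.377270 = 2403.6 km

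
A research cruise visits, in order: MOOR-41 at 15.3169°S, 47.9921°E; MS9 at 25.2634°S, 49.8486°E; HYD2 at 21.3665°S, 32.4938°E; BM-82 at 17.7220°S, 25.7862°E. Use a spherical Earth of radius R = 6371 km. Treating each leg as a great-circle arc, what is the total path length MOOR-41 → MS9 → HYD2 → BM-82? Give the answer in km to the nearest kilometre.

MOOR-41→MS9: c = 0.176230 rad, d = 1122.76 km
MS9→HYD2: c = 0.286115 rad, d = 1822.84 km
HYD2→BM-82: c = 0.127320 rad, d = 811.15 km
Total = 1122.76 + 1822.84 + 811.15 = 3756.75 km

3757 km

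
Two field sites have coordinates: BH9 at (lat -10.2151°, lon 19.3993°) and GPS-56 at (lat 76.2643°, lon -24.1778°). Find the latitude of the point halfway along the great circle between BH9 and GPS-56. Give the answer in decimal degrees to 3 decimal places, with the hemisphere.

34.217°N

Bx = cos φ₂ cos Δλ = 0.172015,  By = cos φ₂ sin Δλ = -0.163677
φₘ = atan2(sin φ₁ + sin φ₂, √((cos φ₁ + Bx)² + By²)) = 34.21659°
λₘ = λ₁ + atan2(By, cos φ₁ + Bx) = 11.34154°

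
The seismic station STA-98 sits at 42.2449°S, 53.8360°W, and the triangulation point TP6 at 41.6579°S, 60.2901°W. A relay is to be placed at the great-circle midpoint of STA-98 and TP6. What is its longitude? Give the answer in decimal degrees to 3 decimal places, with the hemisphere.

57.078°W

Bx = cos φ₂ cos Δλ = 0.742392,  By = cos φ₂ sin Δλ = -0.083982
φₘ = atan2(sin φ₁ + sin φ₂, √((cos φ₁ + Bx)² + By²)) = -41.99661°
λₘ = λ₁ + atan2(By, cos φ₁ + Bx) = -57.07792°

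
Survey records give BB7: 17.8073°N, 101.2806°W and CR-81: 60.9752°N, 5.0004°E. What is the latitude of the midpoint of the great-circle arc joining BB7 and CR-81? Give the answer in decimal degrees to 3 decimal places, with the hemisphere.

51.476°N

Bx = cos φ₂ cos Δλ = -0.136022,  By = cos φ₂ sin Δλ = 0.465731
φₘ = atan2(sin φ₁ + sin φ₂, √((cos φ₁ + Bx)² + By²)) = 51.47565°
λₘ = λ₁ + atan2(By, cos φ₁ + Bx) = -71.56715°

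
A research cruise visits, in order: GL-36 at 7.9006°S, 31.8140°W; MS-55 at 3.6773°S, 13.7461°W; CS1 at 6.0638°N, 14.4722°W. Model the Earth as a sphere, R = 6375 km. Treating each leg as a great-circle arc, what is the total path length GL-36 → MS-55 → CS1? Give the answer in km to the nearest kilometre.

GL-36→MS-55: c = 0.322194 rad, d = 2053.99 km
MS-55→CS1: c = 0.170485 rad, d = 1086.84 km
Total = 2053.99 + 1086.84 = 3140.83 km

3141 km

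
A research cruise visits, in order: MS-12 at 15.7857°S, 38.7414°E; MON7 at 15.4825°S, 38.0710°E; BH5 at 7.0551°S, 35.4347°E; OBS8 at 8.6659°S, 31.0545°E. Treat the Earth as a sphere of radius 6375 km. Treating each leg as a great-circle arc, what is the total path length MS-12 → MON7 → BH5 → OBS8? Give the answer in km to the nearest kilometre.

1575 km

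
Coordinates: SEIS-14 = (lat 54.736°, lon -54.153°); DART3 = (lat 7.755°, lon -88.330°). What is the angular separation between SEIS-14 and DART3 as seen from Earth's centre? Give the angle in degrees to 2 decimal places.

Δφ = -46.9810°,  Δλ = -34.1770°
a = sin²(Δφ/2) + cos φ₁ cos φ₂ sin²(Δλ/2) = 0.208276
c = 2·arcsin(√a) = 0.947828 rad = 54.3065°

54.31°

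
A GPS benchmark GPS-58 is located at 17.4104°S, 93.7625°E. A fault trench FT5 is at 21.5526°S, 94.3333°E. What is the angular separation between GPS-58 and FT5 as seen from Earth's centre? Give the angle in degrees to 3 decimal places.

Δφ = -4.1422°,  Δλ = 0.5708°
a = sin²(Δφ/2) + cos φ₁ cos φ₂ sin²(Δλ/2) = 0.001328
c = 2·arcsin(√a) = 0.072902 rad = 4.1770°

4.177°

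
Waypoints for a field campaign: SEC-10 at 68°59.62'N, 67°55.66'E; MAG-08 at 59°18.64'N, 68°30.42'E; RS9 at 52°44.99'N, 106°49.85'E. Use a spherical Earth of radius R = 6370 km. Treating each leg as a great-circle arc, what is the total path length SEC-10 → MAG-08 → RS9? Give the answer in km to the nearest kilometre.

3528 km

SEC-10: φ = +68.99367°, λ = +67.92767°
MAG-08: φ = +59.31067°, λ = +68.50700°
RS9: φ = +52.74983°, λ = +106.83083°
SEC-10→MAG-08: c = 0.169056 rad, d = 1076.89 km
MAG-08→RS9: c = 0.384778 rad, d = 2451.04 km
Total = 1076.89 + 2451.04 = 3527.92 km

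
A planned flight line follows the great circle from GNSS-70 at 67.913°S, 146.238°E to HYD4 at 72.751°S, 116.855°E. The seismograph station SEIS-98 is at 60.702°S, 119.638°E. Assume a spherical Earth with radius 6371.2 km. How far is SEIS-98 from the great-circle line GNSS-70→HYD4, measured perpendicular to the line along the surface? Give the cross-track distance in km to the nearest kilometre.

1277 km

δ₁₃ = central angle GNSS-70→SEIS-98 = 0.234569 rad  (haversine)
θ₁₃ = bearing GNSS-70→SEIS-98 = 289.485°,  θ₁₂ = bearing GNSS-70→HYD4 = 230.558°
dₓₜ = R·arcsin(sin δ₁₃ · sin(θ₁₃ − θ₁₂)) = 6371.2·arcsin(0.23242·sin(58.927°)) = 1276.872 km
|dₓₜ| = 1276.872 km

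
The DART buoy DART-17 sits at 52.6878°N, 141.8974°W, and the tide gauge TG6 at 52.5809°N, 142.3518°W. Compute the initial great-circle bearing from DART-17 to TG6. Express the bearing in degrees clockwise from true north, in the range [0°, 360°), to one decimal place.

Δλ = -0.4544°
y = sin Δλ · cos φ₂ = -0.004819
x = cos φ₁ sin φ₂ − sin φ₁ cos φ₂ cos Δλ = -0.001851
θ = atan2(y, x) = -111.0074° → 248.9926° (mod 360°)

249.0°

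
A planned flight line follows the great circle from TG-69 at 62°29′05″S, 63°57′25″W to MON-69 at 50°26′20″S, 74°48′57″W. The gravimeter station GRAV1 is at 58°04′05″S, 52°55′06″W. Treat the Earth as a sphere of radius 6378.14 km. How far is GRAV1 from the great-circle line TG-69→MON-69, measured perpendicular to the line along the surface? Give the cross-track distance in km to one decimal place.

TG-69: φ = -62.48472°, λ = -63.95694°
MON-69: φ = -50.43889°, λ = -74.81583°
GRAV1: φ = -58.06806°, λ = -52.91833°
δ₁₃ = central angle TG-69→GRAV1 = 0.122473 rad  (haversine)
θ₁₃ = bearing TG-69→GRAV1 = 55.991°,  θ₁₂ = bearing TG-69→MON-69 = 328.859°
dₓₜ = R·arcsin(sin δ₁₃ · sin(θ₁₃ − θ₁₂)) = 6378.14·arcsin(0.12217·sin(-272.867°)) = 780.168 km
|dₓₜ| = 780.168 km

780.2 km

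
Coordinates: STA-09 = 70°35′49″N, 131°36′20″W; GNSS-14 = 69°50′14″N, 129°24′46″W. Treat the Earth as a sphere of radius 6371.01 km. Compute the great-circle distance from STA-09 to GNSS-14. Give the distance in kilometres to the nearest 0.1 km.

STA-09: φ = +70.59694°, λ = -131.60556°
GNSS-14: φ = +69.83722°, λ = -129.41278°
Δφ = -0.7597°,  Δλ = 2.1928°
a = sin²(Δφ/2) + cos φ₁ cos φ₂ sin²(Δλ/2) = 0.000086
c = 2·arcsin(√a) = 0.018534 rad = 1.0619°
d = R·c = 6371.01 × 0.018534 = 118.1 km

118.1 km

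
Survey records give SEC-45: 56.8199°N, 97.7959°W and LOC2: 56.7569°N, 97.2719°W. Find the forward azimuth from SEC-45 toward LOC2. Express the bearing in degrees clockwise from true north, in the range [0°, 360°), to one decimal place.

Δλ = 0.5240°
y = sin Δλ · cos φ₂ = 0.005013
x = cos φ₁ sin φ₂ − sin φ₁ cos φ₂ cos Δλ = -0.001080
θ = atan2(y, x) = 102.1610° → 102.1610° (mod 360°)

102.2°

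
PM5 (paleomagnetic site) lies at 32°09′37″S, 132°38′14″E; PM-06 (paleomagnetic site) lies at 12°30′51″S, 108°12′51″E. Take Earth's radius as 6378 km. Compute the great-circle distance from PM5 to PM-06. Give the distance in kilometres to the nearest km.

3316 km

PM5: φ = -32.16028°, λ = +132.63722°
PM-06: φ = -12.51417°, λ = +108.21417°
Δφ = 19.6461°,  Δλ = -24.4231°
a = sin²(Δφ/2) + cos φ₁ cos φ₂ sin²(Δλ/2) = 0.066083
c = 2·arcsin(√a) = 0.519970 rad = 29.7921°
d = R·c = 6378 × 0.519970 = 3316.4 km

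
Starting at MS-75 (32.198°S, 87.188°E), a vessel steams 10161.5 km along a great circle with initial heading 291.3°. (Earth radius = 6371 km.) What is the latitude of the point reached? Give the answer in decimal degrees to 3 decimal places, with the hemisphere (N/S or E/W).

δ = d/R = 10161.5/6371 = 1.594962 rad
φ₂ = arcsin(sin φ₁ cos δ + cos φ₁ sin δ cos θ)
   = arcsin(-0.53285·-0.02416 + 0.84621·0.99971·0.36325) = 18.67338°
λ₂ = λ₁ + atan2(sin θ sin δ cos φ₁, cos δ − sin φ₁ sin φ₂) = 7.71330°

18.673°N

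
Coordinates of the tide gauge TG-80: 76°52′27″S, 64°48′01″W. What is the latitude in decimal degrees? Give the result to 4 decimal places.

76° + 52′/60 + 27″/3600 = 76 + 0.86667 + 0.00750 = 76.8742°

76.8742°S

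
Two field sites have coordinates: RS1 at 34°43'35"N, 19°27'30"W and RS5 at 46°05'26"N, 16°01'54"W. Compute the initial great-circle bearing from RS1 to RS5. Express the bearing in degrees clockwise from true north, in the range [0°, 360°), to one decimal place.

11.8°

RS1: φ = +34.72639°, λ = -19.45833°
RS5: φ = +46.09056°, λ = -16.03167°
Δλ = 3.4267°
y = sin Δλ · cos φ₂ = 0.041452
x = cos φ₁ sin φ₂ − sin φ₁ cos φ₂ cos Δλ = 0.197751
θ = atan2(y, x) = 11.8389° → 11.8389° (mod 360°)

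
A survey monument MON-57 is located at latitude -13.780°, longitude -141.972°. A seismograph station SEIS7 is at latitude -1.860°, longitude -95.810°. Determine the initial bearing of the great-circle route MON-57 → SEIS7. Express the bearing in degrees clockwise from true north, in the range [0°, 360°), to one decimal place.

79.5°

Δλ = 46.1620°
y = sin Δλ · cos φ₂ = 0.720921
x = cos φ₁ sin φ₂ − sin φ₁ cos φ₂ cos Δλ = 0.133369
θ = atan2(y, x) = 79.5189° → 79.5189° (mod 360°)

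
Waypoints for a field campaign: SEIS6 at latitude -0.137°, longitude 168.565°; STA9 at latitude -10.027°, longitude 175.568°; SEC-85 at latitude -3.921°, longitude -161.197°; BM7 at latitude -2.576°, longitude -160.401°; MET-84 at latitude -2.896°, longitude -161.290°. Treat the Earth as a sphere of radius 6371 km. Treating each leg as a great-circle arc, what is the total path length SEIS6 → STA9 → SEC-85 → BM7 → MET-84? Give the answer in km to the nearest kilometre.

SEIS6→STA9: c = 0.211138 rad, d = 1345.16 km
STA9→SEC-85: c = 0.416162 rad, d = 2651.37 km
SEC-85→BM7: c = 0.027266 rad, d = 173.71 km
BM7→MET-84: c = 0.016474 rad, d = 104.96 km
Total = 1345.16 + 2651.37 + 173.71 + 104.96 = 4275.20 km

4275 km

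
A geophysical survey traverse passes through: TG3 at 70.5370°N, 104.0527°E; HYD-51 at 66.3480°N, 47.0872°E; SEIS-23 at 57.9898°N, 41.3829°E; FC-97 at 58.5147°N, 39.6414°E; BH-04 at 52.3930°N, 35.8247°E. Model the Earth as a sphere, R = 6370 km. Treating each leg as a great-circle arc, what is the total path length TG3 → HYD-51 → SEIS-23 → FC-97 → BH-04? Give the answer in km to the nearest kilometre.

TG3→HYD-51: c = 0.358208 rad, d = 2281.78 km
HYD-51→SEIS-23: c = 0.152952 rad, d = 974.31 km
SEIS-23→FC-97: c = 0.018430 rad, d = 117.40 km
FC-97→BH-04: c = 0.113279 rad, d = 721.59 km
Total = 2281.78 + 974.31 + 117.40 + 721.59 = 4095.08 km

4095 km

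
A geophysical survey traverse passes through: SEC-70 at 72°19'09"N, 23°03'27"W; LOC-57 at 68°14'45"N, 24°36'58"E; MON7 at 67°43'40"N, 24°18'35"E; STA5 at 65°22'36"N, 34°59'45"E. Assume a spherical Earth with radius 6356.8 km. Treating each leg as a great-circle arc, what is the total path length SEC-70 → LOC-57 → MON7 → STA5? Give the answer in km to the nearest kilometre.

SEC-70: φ = +72.31917°, λ = -23.05750°
LOC-57: φ = +68.24583°, λ = +24.61611°
MON7: φ = +67.72778°, λ = +24.30972°
STA5: φ = +65.37667°, λ = +34.99583°
SEC-70→LOC-57: c = 0.281264 rad, d = 1787.94 km
LOC-57→MON7: c = 0.009261 rad, d = 58.87 km
MON7→STA5: c = 0.084647 rad, d = 538.08 km
Total = 1787.94 + 58.87 + 538.08 = 2384.90 km

2385 km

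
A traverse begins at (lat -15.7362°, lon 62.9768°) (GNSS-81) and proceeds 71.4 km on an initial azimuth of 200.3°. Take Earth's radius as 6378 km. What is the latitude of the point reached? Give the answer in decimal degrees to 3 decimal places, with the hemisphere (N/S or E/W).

16.338°S

δ = d/R = 71.4/6378 = 0.011195 rad
φ₂ = arcsin(sin φ₁ cos δ + cos φ₁ sin δ cos θ)
   = arcsin(-0.27121·0.99994 + 0.96252·0.01119·-0.93789) = -16.33765°
λ₂ = λ₁ + atan2(sin θ sin δ cos φ₁, cos δ − sin φ₁ sin φ₂) = 62.74491°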